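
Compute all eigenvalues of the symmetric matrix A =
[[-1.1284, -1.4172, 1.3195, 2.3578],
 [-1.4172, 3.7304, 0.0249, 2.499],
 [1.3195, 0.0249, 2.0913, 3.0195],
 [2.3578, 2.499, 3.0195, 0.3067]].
sigma(A) ≈ {-4, -1, 4, 6}

A is real symmetric, so its spectrum consists of real eigenvalues. Expanding the characteristic polynomial of the displayed matrix gives
  det(λ I - A) = p(λ) = λ^4 + (-5)λ^3 + (-22)λ^2 + (80)λ + (95.9989).
Solving p(λ) = 0 yields eigenvalues ≈ -4, -1, 4, 6. (A is shown rounded to 4 decimals, so these recover the underlying integer eigenvalues to within that precision.)
Verification: the trace of A = 5 equals the sum of eigenvalues 5, and det(A) ≈ 95.9989 matches the eigenvalue product 96.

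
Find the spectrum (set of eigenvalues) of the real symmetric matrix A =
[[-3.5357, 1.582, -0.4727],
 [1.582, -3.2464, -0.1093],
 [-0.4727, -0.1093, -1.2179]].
sigma(A) ≈ {-5, -2, -1}

A is real symmetric, so its spectrum consists of real eigenvalues. Expanding the characteristic polynomial of the displayed matrix gives
  det(λ I - A) = p(λ) = λ^3 + (8)λ^2 + (17)λ + (10).
Solving p(λ) = 0 yields eigenvalues ≈ -5, -2, -1. (A is shown rounded to 4 decimals, so these recover the underlying integer eigenvalues to within that precision.)
Verification: the trace of A = -8 equals the sum of eigenvalues -8, and det(A) ≈ -10.0002 matches the eigenvalue product -10.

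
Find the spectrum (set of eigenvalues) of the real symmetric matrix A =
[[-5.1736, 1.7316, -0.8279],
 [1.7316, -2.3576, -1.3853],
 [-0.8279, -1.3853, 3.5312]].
sigma(A) ≈ {-6, -2, 4}

A is real symmetric, so its spectrum consists of real eigenvalues. Expanding the characteristic polynomial of the displayed matrix gives
  det(λ I - A) = p(λ) = λ^3 + (4)λ^2 + (-20)λ + (-48).
Solving p(λ) = 0 yields eigenvalues ≈ -6, -2, 4. (A is shown rounded to 4 decimals, so these recover the underlying integer eigenvalues to within that precision.)
Verification: the trace of A = -4 equals the sum of eigenvalues -4, and det(A) ≈ 47.9992 matches the eigenvalue product 48.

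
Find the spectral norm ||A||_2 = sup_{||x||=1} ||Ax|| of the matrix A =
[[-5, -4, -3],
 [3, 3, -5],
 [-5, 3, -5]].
||A||_2 ≈ 9.1761 (= sqrt(largest eigenvalue of A^T A))

||A||_2 = sigma_max(A) = sqrt(lambda_max(A^T A)). Form the symmetric matrix M = A^T A =
[[59, 14, 25],
 [14, 34, -18],
 [25, -18, 59]].
Its characteristic polynomial (trace, sum of principal 2x2 minors, determinant of M give the coefficients) is
  p(λ) = det(λ I - M) = λ^3 - 152λ^2 + 6348λ - 53824.
No integer candidate from the rational root theorem (±divisors of 53824) is a root, so the roots are irrational. The cubic discriminant is Δ = 8324512000 > 0, so there are three distinct real roots. p(11) = -1057 and p(12) = 2192 have opposite signs, so a root lies in (11, 12); Newton's method refines it to λ ≈ 11.3175. p(56) = 608 and p(57) = -643 have opposite signs, so a root lies in (56, 57); Newton's method refines it to λ ≈ 56.4825. p(84) = -400 and p(85) = 1681 have opposite signs, so a root lies in (84, 85); Newton's method refines it to λ ≈ 84.2. Check (Vieta): the three roots sum to 152, matching tr M = 152.
So the eigenvalues of A^T A are ≈ 11.3175, 56.4825, 84.2 (all ≥ 0, as they must be for A^T A). The largest is λ_max ≈ 84.2, hence ||A||_2 = sqrt(λ_max) ≈ 9.1761.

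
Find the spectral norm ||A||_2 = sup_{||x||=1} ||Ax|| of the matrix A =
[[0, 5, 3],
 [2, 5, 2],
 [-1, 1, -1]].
||A||_2 ≈ 8.036 (= sqrt(largest eigenvalue of A^T A))

||A||_2 = sigma_max(A) = sqrt(lambda_max(A^T A)). Form the symmetric matrix M = A^T A =
[[5, 9, 5],
 [9, 51, 24],
 [5, 24, 14]].
Its characteristic polynomial (trace, sum of principal 2x2 minors, determinant of M give the coefficients) is
  p(λ) = det(λ I - M) = λ^3 - 70λ^2 + 357λ - 441.
No integer candidate from the rational root theorem (±divisors of 441) is a root, so the roots are irrational. The cubic discriminant is Δ = 30570561 > 0, so there are three distinct real roots. p(1) = -153 and p(2) = 1 have opposite signs, so a root lies in (1, 2); Newton's method refines it to λ ≈ 1.9889. p(3) = 27 and p(4) = -69 have opposite signs, so a root lies in (3, 4); Newton's method refines it to λ ≈ 3.4336. p(64) = -2169 and p(65) = 1639 have opposite signs, so a root lies in (64, 65); Newton's method refines it to λ ≈ 64.5775. Check (Vieta): the three roots sum to 70, matching tr M = 70.
So the eigenvalues of A^T A are ≈ 1.9889, 3.4336, 64.5775 (all ≥ 0, as they must be for A^T A). The largest is λ_max ≈ 64.5775, hence ||A||_2 = sqrt(λ_max) ≈ 8.036.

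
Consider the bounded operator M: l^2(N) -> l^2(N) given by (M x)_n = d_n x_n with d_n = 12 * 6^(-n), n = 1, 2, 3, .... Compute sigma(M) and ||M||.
sigma(M) = {12 * 6^(-n) : n ≥ 1} ∪ {0}; ||M|| = 2

A bounded diagonal operator on l^2 with diagonal entries d_n has spectrum equal to the closure of {d_n : n ≥ 1}: every d_n is an eigenvalue (with eigenvector e_n), so {d_n} ⊂ sigma(M); the spectrum is closed, so its closure is too; and for lambda not in the closure, (M - lambda I) has bounded inverse (the diagonal entries 1/(d_n - lambda) are bounded). For our sequence d_n = 12 * 6^(-n), n = 1, 2, 3, ...:
  - {d_n} = {12 * 6^(-n) : n ≥ 1}; the only limit point is 0
  - closure = {12 * 6^(-n) : n ≥ 1} ∪ {0}
For the norm: a diagonal operator has ||M|| = sup_n |d_n|. Here d_n = 12 * 6^(-n) is positive and decreasing, so sup_n |d_n| = d_1 = 12/6 = 2. So ||M|| = 2.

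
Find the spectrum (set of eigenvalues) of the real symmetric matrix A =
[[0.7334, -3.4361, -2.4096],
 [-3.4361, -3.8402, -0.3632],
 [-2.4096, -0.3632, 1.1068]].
sigma(A) ≈ {-6, 0, 4}

A is real symmetric, so its spectrum consists of real eigenvalues. Expanding the characteristic polynomial of the displayed matrix gives
  det(λ I - A) = p(λ) = λ^3 + (2)λ^2 + (-24)λ + (0).
Solving p(λ) = 0 yields eigenvalues ≈ -6, 0, 4. (A is shown rounded to 4 decimals, so these recover the underlying integer eigenvalues to within that precision.)
Verification: the trace of A = -2 equals the sum of eigenvalues -2, and det(A) ≈ 0.0009 matches the eigenvalue product 0.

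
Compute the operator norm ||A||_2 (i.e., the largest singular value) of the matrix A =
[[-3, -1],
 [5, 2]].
||A||_2 = sqrt((39 + sqrt(1517))/2) ≈ 6.2429 (= sqrt(largest eigenvalue of A^T A))

||A||_2 = sigma_max(A) = sqrt(lambda_max(A^T A)). Form the symmetric matrix M = A^T A =
[[34, 13],
 [13, 5]].
Its characteristic polynomial (trace, determinant of M give the coefficients) is
  p(λ) = det(λ I - M) = λ^2 - 39λ + 1.
For λ^2 - 39λ + 1 the discriminant is 1517. It is nonnegative but not a perfect square, so the roots are real and irrational: λ = (39 ± sqrt(1517))/2 ≈ 38.9743, 0.0257.
So the eigenvalues of A^T A are ≈ 0.0257, 38.9743 (all ≥ 0, as they must be for A^T A). The largest is λ_max = (39 + sqrt(1517))/2 ≈ 38.9743, hence ||A||_2 = sqrt(λ_max) = sqrt((39 + sqrt(1517))/2) ≈ 6.2429.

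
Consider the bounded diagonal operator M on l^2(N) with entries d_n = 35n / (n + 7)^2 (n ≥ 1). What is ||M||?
||M|| = 5/4 (attained at n = 7)

For M diagonal, ||M|| = sup_n |d_n|. Treat f(x) = 35x / (x + 7)^2 for real x > 0. By the quotient rule, f'(x) = 35(7 - x)/(x + 7)^3, which is positive for x < 7 and negative for x > 7. So f has a unique maximum at x = 7, and since 7 is a positive integer, the supremum over n ≥ 1 is attained at n = 7: d_7 = 35·7/(7 + 7)^2 = 35·7/196 = 5/4. Hence ||M|| = 5/4.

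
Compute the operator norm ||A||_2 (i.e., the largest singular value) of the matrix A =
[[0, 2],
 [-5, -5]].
||A||_2 = sqrt((54 + sqrt(2516))/2) ≈ 7.2166 (= sqrt(largest eigenvalue of A^T A))

||A||_2 = sigma_max(A) = sqrt(lambda_max(A^T A)). Form the symmetric matrix M = A^T A =
[[25, 25],
 [25, 29]].
Its characteristic polynomial (trace, determinant of M give the coefficients) is
  p(λ) = det(λ I - M) = λ^2 - 54λ + 100.
For λ^2 - 54λ + 100 the discriminant is 2516. It is nonnegative but not a perfect square, so the roots are real and irrational: λ = (54 ± sqrt(2516))/2 ≈ 52.0799, 1.9201.
So the eigenvalues of A^T A are ≈ 1.9201, 52.0799 (all ≥ 0, as they must be for A^T A). The largest is λ_max = (54 + sqrt(2516))/2 ≈ 52.0799, hence ||A||_2 = sqrt(λ_max) = sqrt((54 + sqrt(2516))/2) ≈ 7.2166.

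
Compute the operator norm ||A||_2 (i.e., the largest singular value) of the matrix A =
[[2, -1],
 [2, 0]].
||A||_2 = sqrt((9 + sqrt(65))/2) ≈ 2.9208 (= sqrt(largest eigenvalue of A^T A))

||A||_2 = sigma_max(A) = sqrt(lambda_max(A^T A)). Form the symmetric matrix M = A^T A =
[[8, -2],
 [-2, 1]].
Its characteristic polynomial (trace, determinant of M give the coefficients) is
  p(λ) = det(λ I - M) = λ^2 - 9λ + 4.
For λ^2 - 9λ + 4 the discriminant is 65. It is nonnegative but not a perfect square, so the roots are real and irrational: λ = (9 ± sqrt(65))/2 ≈ 8.5311, 0.4689.
So the eigenvalues of A^T A are ≈ 0.4689, 8.5311 (all ≥ 0, as they must be for A^T A). The largest is λ_max = (9 + sqrt(65))/2 ≈ 8.5311, hence ||A||_2 = sqrt(λ_max) = sqrt((9 + sqrt(65))/2) ≈ 2.9208.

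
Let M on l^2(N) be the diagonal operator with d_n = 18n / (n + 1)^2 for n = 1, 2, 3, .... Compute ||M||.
||M|| = 9/2 (attained at n = 1)

For M diagonal, ||M|| = sup_n |d_n|. Treat f(x) = 18x / (x + 1)^2 for real x > 0. By the quotient rule, f'(x) = 18(1 - x)/(x + 1)^3, which is positive for x < 1 and negative for x > 1. So f has a unique maximum at x = 1, and since 1 is a positive integer, the supremum over n ≥ 1 is attained at n = 1: d_1 = 18·1/(1 + 1)^2 = 18·1/4 = 9/2. Hence ||M|| = 9/2.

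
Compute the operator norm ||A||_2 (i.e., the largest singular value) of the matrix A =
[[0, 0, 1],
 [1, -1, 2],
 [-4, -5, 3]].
||A||_2 ≈ 7.1624 (= sqrt(largest eigenvalue of A^T A))

||A||_2 = sigma_max(A) = sqrt(lambda_max(A^T A)). Form the symmetric matrix M = A^T A =
[[17, 19, -10],
 [19, 26, -17],
 [-10, -17, 14]].
Its characteristic polynomial (trace, sum of principal 2x2 minors, determinant of M give the coefficients) is
  p(λ) = det(λ I - M) = λ^3 - 57λ^2 + 294λ - 81.
No integer candidate from the rational root theorem (±divisors of 81) is a root, so the roots are irrational. The cubic discriminant is Δ = 143435313 > 0, so there are three distinct real roots. p(0) = -81 and p(1) = 157 have opposite signs, so a root lies in (0, 1); Newton's method refines it to λ ≈ 0.292. p(5) = 89 and p(6) = -153 have opposite signs, so a root lies in (5, 6); Newton's method refines it to λ ≈ 5.4083. p(51) = -693 and p(52) = 1687 have opposite signs, so a root lies in (51, 52); Newton's method refines it to λ ≈ 51.2998. Check (Vieta): the three roots sum to 57, matching tr M = 57.
So the eigenvalues of A^T A are ≈ 0.292, 5.4083, 51.2998 (all ≥ 0, as they must be for A^T A). The largest is λ_max ≈ 51.2998, hence ||A||_2 = sqrt(λ_max) ≈ 7.1624.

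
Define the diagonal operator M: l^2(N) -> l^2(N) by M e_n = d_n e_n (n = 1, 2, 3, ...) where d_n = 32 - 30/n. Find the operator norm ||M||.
||M|| = 32

For a diagonal operator on l^2 with entries d_n, ||M|| = sup_n |d_n|. Here d_1 = 2, d_2 = 17, ..., and d_n = 32 - 30/n increases monotonically toward 32. All terms lie in [2, 32), so |d_n| = d_n and the supremum is the limit 32, which is not attained by any individual d_n. Hence ||M|| = 32.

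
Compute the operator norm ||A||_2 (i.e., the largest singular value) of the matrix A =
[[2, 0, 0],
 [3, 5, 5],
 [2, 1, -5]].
||A||_2 ≈ 8.058 (= sqrt(largest eigenvalue of A^T A))

||A||_2 = sigma_max(A) = sqrt(lambda_max(A^T A)). Form the symmetric matrix M = A^T A =
[[17, 17, 5],
 [17, 26, 20],
 [5, 20, 50]].
Its characteristic polynomial (trace, sum of principal 2x2 minors, determinant of M give the coefficients) is
  p(λ) = det(λ I - M) = λ^3 - 93λ^2 + 1878λ - 3600.
No integer candidate from the rational root theorem (±divisors of 3600) is a root, so the roots are irrational. The cubic discriminant is Δ = 3394985508 > 0, so there are three distinct real roots. p(2) = -208 and p(3) = 1224 have opposite signs, so a root lies in (2, 3); Newton's method refines it to λ ≈ 2.1381. p(25) = 850 and p(26) = -64 have opposite signs, so a root lies in (25, 26); Newton's method refines it to λ ≈ 25.9311. p(64) = -2192 and p(65) = 170 have opposite signs, so a root lies in (64, 65); Newton's method refines it to λ ≈ 64.9308. Check (Vieta): the three roots sum to 93, matching tr M = 93.
So the eigenvalues of A^T A are ≈ 2.1381, 25.9311, 64.9308 (all ≥ 0, as they must be for A^T A). The largest is λ_max ≈ 64.9308, hence ||A||_2 = sqrt(λ_max) ≈ 8.058.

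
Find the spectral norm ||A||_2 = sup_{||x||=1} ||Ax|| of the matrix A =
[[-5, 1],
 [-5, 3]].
||A||_2 = sqrt((60 + sqrt(3200))/2) ≈ 7.6344 (= sqrt(largest eigenvalue of A^T A))

||A||_2 = sigma_max(A) = sqrt(lambda_max(A^T A)). Form the symmetric matrix M = A^T A =
[[50, -20],
 [-20, 10]].
Its characteristic polynomial (trace, determinant of M give the coefficients) is
  p(λ) = det(λ I - M) = λ^2 - 60λ + 100.
For λ^2 - 60λ + 100 the discriminant is 3200. It is nonnegative but not a perfect square, so the roots are real and irrational: λ = (60 ± sqrt(3200))/2 ≈ 58.2843, 1.7157.
So the eigenvalues of A^T A are ≈ 1.7157, 58.2843 (all ≥ 0, as they must be for A^T A). The largest is λ_max = (60 + sqrt(3200))/2 ≈ 58.2843, hence ||A||_2 = sqrt(λ_max) = sqrt((60 + sqrt(3200))/2) ≈ 7.6344.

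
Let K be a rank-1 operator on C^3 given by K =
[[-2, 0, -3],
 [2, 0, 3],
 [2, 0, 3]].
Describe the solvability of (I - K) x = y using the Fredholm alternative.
(I - K) is singular (det(I - K) = 0, i.e. 1 ∈ sigma(K)). (I - K) x = y is solvable iff y ⊥ ker((I - K)^*) = span{(-2, 0, -3)}, i.e. iff -2y_1 - 3y_3 = 0. When solvable, the solutions are x = y + c·(1, -1, -1), c arbitrary (ker(I - K) = span{(1, -1, -1)}, dimension 1).

K has rank 1, so it is an outer product K = u v^T: every row of K is a multiple of one row vector. Reading off the entries, u = (1, -1, -1) and v = (-2, 0, -3) (row i of K equals u_i·v^T). A rank-one matrix u v^T satisfies K u = u (v·u) and kills the (2)-dimensional subspace v^⊥, so its characteristic polynomial is lambda^2 (lambda - v·u) with v·u = tr K = 1. Hence the eigenvalues of I - K are 1 (multiplicity 2) and 1 - (1) = 0, so det(I - K) = 0. (Direct check: I - K =
[[3, 0, 3],
 [-2, 1, -3],
 [-2, 0, -2]]
has determinant 0.) So 1 is an eigenvalue of K and (I - K) is not invertible. The finite-dimensional Fredholm alternative says: either (I - K) is invertible, or ker(I - K) ≠ {0} and then range(I - K) = ker((I - K)^*)^⊥, with dim ker(I - K) = dim ker((I - K)^*). We are in the second case, so we need both kernels. Kernel of I - K: (I - K) u = u - u (v·u) = u - u = 0, so ker(I - K) = span{u} = span{(1, -1, -1)} (it is exactly 1-dimensional because rank(I - K) = 2). Kernel of the adjoint: K is real, so (I - K)^* = I - K^T = I - v u^T, and (I - v u^T) v = v - v (u·v) = 0; hence ker((I - K)^*) = span{v} = span{(-2, 0, -3)}. Therefore (I - K) x = y is solvable iff <y, v> = 0, i.e. iff -2y_1 - 3y_3 = 0. When this holds, K y = u (v·y) = 0, so (I - K) y = y and x = y is a particular solution; the full solution set is the line x = y + c·u = y + c·(1, -1, -1), c ∈ C.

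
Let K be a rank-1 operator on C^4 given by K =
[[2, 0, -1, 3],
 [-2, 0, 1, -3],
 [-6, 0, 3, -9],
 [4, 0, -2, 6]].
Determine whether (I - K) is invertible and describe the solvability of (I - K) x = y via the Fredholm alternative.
(I - K) is invertible (det(I - K) = -10 ≠ 0), so for every y in C^4 the equation (I - K) x = y has a unique solution.

K has rank 1, so it is an outer product K = u v^T: every row of K is a multiple of one row vector. Reading off the entries, u = (1, -1, -3, 2) and v = (2, 0, -1, 3) (row i of K equals u_i·v^T). A rank-one matrix u v^T satisfies K u = u (v·u) and kills the (3)-dimensional subspace v^⊥, so its characteristic polynomial is lambda^3 (lambda - v·u) with v·u = tr K = 11. Hence the eigenvalues of I - K are 1 (multiplicity 3) and 1 - (11) = -10, so det(I - K) = -10. (Direct check: I - K =
[[-1, 0, 1, -3],
 [2, 1, -1, 3],
 [6, 0, -2, 9],
 [-4, 0, 2, -5]]
has determinant -10.) The finite-dimensional Fredholm alternative says: either (I - K) is invertible, or ker(I - K) ≠ {0} and then range(I - K) = ker((I - K)^*)^⊥, with dim ker(I - K) = dim ker((I - K)^*). Since det(I - K) ≠ 0, 1 is not an eigenvalue of K and ker(I - K) = {0}, so we are in the first case: for every y there is a unique x = (I - K)^(-1) y. Explicitly, by the Sherman–Morrison formula, (I - u v^T)^(-1) = I + u v^T/(1 - v·u), i.e. (I - K)^(-1) = I + K/(-10).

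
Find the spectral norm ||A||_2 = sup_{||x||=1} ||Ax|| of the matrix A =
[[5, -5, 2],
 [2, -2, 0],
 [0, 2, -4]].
||A||_2 ≈ 8.2695 (= sqrt(largest eigenvalue of A^T A))

||A||_2 = sigma_max(A) = sqrt(lambda_max(A^T A)). Form the symmetric matrix M = A^T A =
[[29, -29, 10],
 [-29, 33, -18],
 [10, -18, 20]].
Its characteristic polynomial (trace, sum of principal 2x2 minors, determinant of M give the coefficients) is
  p(λ) = det(λ I - M) = λ^3 - 82λ^2 + 932λ - 64.
No integer candidate from the rational root theorem (±divisors of 64) is a root, so the roots are irrational. The cubic discriminant is Δ = 2549177152 > 0, so there are three distinct real roots. p(0) = -64 and p(1) = 787 have opposite signs, so a root lies in (0, 1); Newton's method refines it to λ ≈ 0.0691. p(13) = 391 and p(14) = -344 have opposite signs, so a root lies in (13, 14); Newton's method refines it to λ ≈ 13.546. p(68) = -1424 and p(69) = 2351 have opposite signs, so a root lies in (68, 69); Newton's method refines it to λ ≈ 68.385. Check (Vieta): the three roots sum to 82, matching tr M = 82.
So the eigenvalues of A^T A are ≈ 0.0691, 13.546, 68.385 (all ≥ 0, as they must be for A^T A). The largest is λ_max ≈ 68.385, hence ||A||_2 = sqrt(λ_max) ≈ 8.2695.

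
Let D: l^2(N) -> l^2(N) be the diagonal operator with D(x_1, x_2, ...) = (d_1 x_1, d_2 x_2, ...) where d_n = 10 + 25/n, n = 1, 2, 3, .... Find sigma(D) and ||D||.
sigma(D) = {10 + 25/n : n ≥ 1} ∪ {10}; ||D|| = 35

A bounded diagonal operator on l^2 with diagonal entries d_n has spectrum equal to the closure of {d_n : n ≥ 1}: every d_n is an eigenvalue (with eigenvector e_n), so {d_n} ⊂ sigma(D); the spectrum is closed, so its closure is too; and for lambda not in the closure, (D - lambda I) has bounded inverse (the diagonal entries 1/(d_n - lambda) are bounded). For our sequence d_n = 10 + 25/n, n = 1, 2, 3, ...:
  - {d_n} = {10 + 25/n : n ≥ 1}; the only limit point is 10
  - closure = {10 + 25/n : n ≥ 1} ∪ {10}
For the norm: a diagonal operator has ||D|| = sup_n |d_n|. Here d_n = 10 + 25/n is positive and decreasing, so sup_n |d_n| = d_1 = 10 + 25 = 35. So ||D|| = 35.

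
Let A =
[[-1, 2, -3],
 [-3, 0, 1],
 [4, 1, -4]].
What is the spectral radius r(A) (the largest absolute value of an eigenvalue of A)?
r(A) ≈ 4.4227

The eigenvalues of A are the roots of its characteristic polynomial. With M = A (coefficients from the trace, the sum of principal 2x2 minors, and det A):
  p(λ) = det(λ I - M) = λ^3 + 5λ^2 + 21λ + 6.
No integer candidate from the rational root theorem (±divisors of 6) is a root, so the roots are irrational. The cubic discriminant is Δ = -18651 < 0, so there is one real root and a complex-conjugate pair. p(-1) = -11 and p(0) = 6 have opposite signs, so a root lies in (-1, 0); Newton's method refines it to λ ≈ -0.3067. Dividing out (λ - (-0.3067)) leaves approximately λ^2 + 4.6933λ + 19.5604. For λ^2 + 4.6933λ + 19.5604 the discriminant is -56.2148. It is negative, so the remaining roots are the complex-conjugate pair λ ≈ -2.3466 ± 3.7488i. Their product equals the constant term, so |λ|^2 ≈ 19.5604 and |λ| ≈ 4.4227.
Thus the eigenvalues (to 4 decimals) are -0.3067 (modulus 0.3067); -2.3466 ± 3.7488i (modulus 4.4227). The spectral radius is the largest modulus: r(A) ≈ 4.4227. (Cross-check: r(A) ≤ ||A||_2 ≈ 6.6255; equality holds whenever A is normal, though it can also hold for some non-normal A.)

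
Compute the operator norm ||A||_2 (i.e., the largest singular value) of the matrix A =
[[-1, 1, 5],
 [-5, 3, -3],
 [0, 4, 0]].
||A||_2 = sqrt((58 + sqrt(1572))/2) ≈ 6.9874 (= sqrt(largest eigenvalue of A^T A))

||A||_2 = sigma_max(A) = sqrt(lambda_max(A^T A)). Form the symmetric matrix M = A^T A =
[[26, -16, 10],
 [-16, 26, -4],
 [10, -4, 34]].
Its characteristic polynomial (trace, sum of principal 2x2 minors, determinant of M give the coefficients) is
  p(λ) = det(λ I - M) = λ^3 - 86λ^2 + 2072λ - 12544.
By the rational root theorem any rational root is an integer divisor of 12544. Testing λ = 28: p(28) = 21952 - 67424 + 58016 - 12544 = 0, so λ = 28 is a root. Dividing out (λ - 28) leaves p(λ) = (λ - 28)(λ^2 - 58λ + 448). For λ^2 - 58λ + 448 the discriminant is 1572. It is nonnegative but not a perfect square, so the roots are real and irrational: λ = (58 ± sqrt(1572))/2 ≈ 48.8242, 9.1758.
So the eigenvalues of A^T A are ≈ 9.1758, 28, 48.8242 (all ≥ 0, as they must be for A^T A). The largest is λ_max = (58 + sqrt(1572))/2 ≈ 48.8242, hence ||A||_2 = sqrt(λ_max) = sqrt((58 + sqrt(1572))/2) ≈ 6.9874.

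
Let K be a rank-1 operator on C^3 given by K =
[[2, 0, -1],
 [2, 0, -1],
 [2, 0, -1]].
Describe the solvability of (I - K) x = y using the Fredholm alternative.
(I - K) is singular (det(I - K) = 0, i.e. 1 ∈ sigma(K)). (I - K) x = y is solvable iff y ⊥ ker((I - K)^*) = span{(2, 0, -1)}, i.e. iff 2y_1 - y_3 = 0. When solvable, the solutions are x = y + c·(1, 1, 1), c arbitrary (ker(I - K) = span{(1, 1, 1)}, dimension 1).

K has rank 1, so it is an outer product K = u v^T: every row of K is a multiple of one row vector. Reading off the entries, u = (1, 1, 1) and v = (2, 0, -1) (row i of K equals u_i·v^T). A rank-one matrix u v^T satisfies K u = u (v·u) and kills the (2)-dimensional subspace v^⊥, so its characteristic polynomial is lambda^2 (lambda - v·u) with v·u = tr K = 1. Hence the eigenvalues of I - K are 1 (multiplicity 2) and 1 - (1) = 0, so det(I - K) = 0. (Direct check: I - K =
[[-1, 0, 1],
 [-2, 1, 1],
 [-2, 0, 2]]
has determinant 0.) So 1 is an eigenvalue of K and (I - K) is not invertible. The finite-dimensional Fredholm alternative says: either (I - K) is invertible, or ker(I - K) ≠ {0} and then range(I - K) = ker((I - K)^*)^⊥, with dim ker(I - K) = dim ker((I - K)^*). We are in the second case, so we need both kernels. Kernel of I - K: (I - K) u = u - u (v·u) = u - u = 0, so ker(I - K) = span{u} = span{(1, 1, 1)} (it is exactly 1-dimensional because rank(I - K) = 2). Kernel of the adjoint: K is real, so (I - K)^* = I - K^T = I - v u^T, and (I - v u^T) v = v - v (u·v) = 0; hence ker((I - K)^*) = span{v} = span{(2, 0, -1)}. Therefore (I - K) x = y is solvable iff <y, v> = 0, i.e. iff 2y_1 - y_3 = 0. When this holds, K y = u (v·y) = 0, so (I - K) y = y and x = y is a particular solution; the full solution set is the line x = y + c·u = y + c·(1, 1, 1), c ∈ C.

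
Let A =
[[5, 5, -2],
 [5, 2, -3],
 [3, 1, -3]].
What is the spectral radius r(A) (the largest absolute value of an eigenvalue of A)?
r(A) ≈ 7.7611

The eigenvalues of A are the roots of its characteristic polynomial. With M = A (coefficients from the trace, the sum of principal 2x2 minors, and det A):
  p(λ) = det(λ I - M) = λ^3 - 4λ^2 - 27λ - 17.
No integer candidate from the rational root theorem (±divisors of 17) is a root, so the roots are irrational. The cubic discriminant is Δ = 45193 > 0, so there are three distinct real roots. p(-4) = -37 and p(-3) = 1 have opposite signs, so a root lies in (-4, -3); Newton's method refines it to λ ≈ -3.0408. p(-1) = 5 and p(0) = -17 have opposite signs, so a root lies in (-1, 0); Newton's method refines it to λ ≈ -0.7203. p(7) = -59 and p(8) = 23 have opposite signs, so a root lies in (7, 8); Newton's method refines it to λ ≈ 7.7611. Check (Vieta): the three roots sum to 4, matching tr M = 4.
Thus the eigenvalues (to 4 decimals) are -3.0408 (modulus 3.0408); -0.7203 (modulus 0.7203); 7.7611 (modulus 7.7611). The spectral radius is the largest modulus: r(A) ≈ 7.7611. (Cross-check: r(A) ≤ ||A||_2 ≈ 10.1796; equality holds whenever A is normal, though it can also hold for some non-normal A.)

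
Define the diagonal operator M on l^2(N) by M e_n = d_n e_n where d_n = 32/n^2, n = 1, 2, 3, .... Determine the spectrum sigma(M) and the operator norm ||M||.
sigma(M) = {32/n^2 : n ≥ 1} ∪ {0}; ||M|| = 32

A bounded diagonal operator on l^2 with diagonal entries d_n has spectrum equal to the closure of {d_n : n ≥ 1}: every d_n is an eigenvalue (with eigenvector e_n), so {d_n} ⊂ sigma(M); the spectrum is closed, so its closure is too; and for lambda not in the closure, (M - lambda I) has bounded inverse (the diagonal entries 1/(d_n - lambda) are bounded). For our sequence d_n = 32/n^2, n = 1, 2, 3, ...:
  - {d_n} = {32/n^2 : n ≥ 1}; the only limit point is 0
  - closure = {32/n^2 : n ≥ 1} ∪ {0}
For the norm: a diagonal operator has ||M|| = sup_n |d_n|. Here d_n = 32/n^2 is positive and decreasing, so sup_n |d_n| = d_1 = 32. So ||M|| = 32.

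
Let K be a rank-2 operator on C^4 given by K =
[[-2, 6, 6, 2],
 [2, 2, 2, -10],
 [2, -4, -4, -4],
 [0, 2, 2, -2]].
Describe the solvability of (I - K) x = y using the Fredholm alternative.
(I - K) is invertible (det(I - K) = 23 ≠ 0), so for every y in C^4 the equation (I - K) x = y has a unique solution.

K has rank 2 and factors as K = U V^T = u1 v1^T + u2 v2^T with u1 = (2, -2, -2, 0), v1 = (-1, 1, 1, 3), u2 = (-2, -2, 1, -1), v2 = (0, -2, -2, 2) (multiplying out reproduces the displayed K). The nonzero eigenvalues of U V^T coincide with those of the 2 x 2 matrix G = V^T U = [[v1·u1, v1·u2], [v2·u1, v2·u2]] = [[-6, -2], [8, 0]], and by the Sylvester determinant identity det(I_4 - U V^T) = det(I_2 - V^T U) = det([[7, 2], [-8, 1]]) = (7)(1) - (2)(-8) = 23. (Direct check: I - K =
[[3, -6, -6, -2],
 [-2, -1, -2, 10],
 [-2, 4, 5, 4],
 [0, -2, -2, 3]]
has determinant 23.) The finite-dimensional Fredholm alternative says: either (I - K) is invertible, or ker(I - K) ≠ {0} and then range(I - K) = ker((I - K)^*)^⊥, with dim ker(I - K) = dim ker((I - K)^*). Since det(I - K) ≠ 0, 1 is not an eigenvalue of K and ker(I - K) = {0}, so we are in the first case: for every y there is a unique x = (I - K)^(-1) y. (Explicitly, by the Woodbury identity, (I - U V^T)^(-1) = I + U (I_2 - G)^(-1) V^T.)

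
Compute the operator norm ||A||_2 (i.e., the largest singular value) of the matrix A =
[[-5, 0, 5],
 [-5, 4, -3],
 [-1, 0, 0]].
||A||_2 = sqrt((61 + sqrt(3681))/2) ≈ 7.7997 (= sqrt(largest eigenvalue of A^T A))

||A||_2 = sigma_max(A) = sqrt(lambda_max(A^T A)). Form the symmetric matrix M = A^T A =
[[51, -20, -10],
 [-20, 16, -12],
 [-10, -12, 34]].
Its characteristic polynomial (trace, sum of principal 2x2 minors, determinant of M give the coefficients) is
  p(λ) = det(λ I - M) = λ^3 - 101λ^2 + 2450λ - 400.
By the rational root theorem any rational root is an integer divisor of 400. Testing λ = 40: p(40) = 64000 - 161600 + 98000 - 400 = 0, so λ = 40 is a root. Dividing out (λ - 40) leaves p(λ) = (λ - 40)(λ^2 - 61λ + 10). For λ^2 - 61λ + 10 the discriminant is 3681. It is nonnegative but not a perfect square, so the roots are real and irrational: λ = (61 ± sqrt(3681))/2 ≈ 60.8356, 0.1644.
So the eigenvalues of A^T A are ≈ 0.1644, 40, 60.8356 (all ≥ 0, as they must be for A^T A). The largest is λ_max = (61 + sqrt(3681))/2 ≈ 60.8356, hence ||A||_2 = sqrt(λ_max) = sqrt((61 + sqrt(3681))/2) ≈ 7.7997.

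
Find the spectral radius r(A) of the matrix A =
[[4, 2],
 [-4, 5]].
r(A) = sqrt(28) ≈ 5.2915

The eigenvalues of A are the roots of its characteristic polynomial. With M = A (coefficients from the trace and determinant):
  p(λ) = det(λ I - M) = λ^2 - 9λ + 28.
For λ^2 - 9λ + 28 the discriminant is -31. It is negative, so the roots are the complex-conjugate pair λ = 9/2 ± (sqrt(31)/2) i ≈ 4.5 ± 2.7839i. For a conjugate pair the product of the roots equals the constant term, so |λ|^2 = 28 and |λ| = sqrt(28) ≈ 5.2915.
Thus the eigenvalues (to 4 decimals) are 4.5 ± 2.7839i (modulus 5.2915). The spectral radius is the largest modulus: r(A) = sqrt(28) ≈ 5.2915. (Cross-check: r(A) ≤ ||A||_2 ≈ 6.5264; equality holds whenever A is normal, though it can also hold for some non-normal A.)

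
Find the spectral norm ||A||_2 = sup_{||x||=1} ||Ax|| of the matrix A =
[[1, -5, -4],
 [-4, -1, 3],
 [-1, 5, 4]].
||A||_2 = sqrt((110 + sqrt(4332))/2) ≈ 9.376 (= sqrt(largest eigenvalue of A^T A))

||A||_2 = sigma_max(A) = sqrt(lambda_max(A^T A)). Form the symmetric matrix M = A^T A =
[[18, -6, -20],
 [-6, 51, 37],
 [-20, 37, 41]].
Its characteristic polynomial (trace, sum of principal 2x2 minors, determinant of M give the coefficients) is
  p(λ) = det(λ I - M) = λ^3 - 110λ^2 + 1942λ.
The constant term is 0, so λ = 0 is a root. Dividing out λ leaves p(λ) = λ(λ^2 - 110λ + 1942). For λ^2 - 110λ + 1942 the discriminant is 4332. It is nonnegative but not a perfect square, so the roots are real and irrational: λ = (110 ± sqrt(4332))/2 ≈ 87.909, 22.091.
So the eigenvalues of A^T A are ≈ 0, 22.091, 87.909 (all ≥ 0, as they must be for A^T A). The largest is λ_max = (110 + sqrt(4332))/2 ≈ 87.909, hence ||A||_2 = sqrt(λ_max) = sqrt((110 + sqrt(4332))/2) ≈ 9.376.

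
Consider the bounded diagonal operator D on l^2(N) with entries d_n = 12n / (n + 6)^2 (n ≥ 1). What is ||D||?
||D|| = 1/2 (attained at n = 6)

For D diagonal, ||D|| = sup_n |d_n|. Treat f(x) = 12x / (x + 6)^2 for real x > 0. By the quotient rule, f'(x) = 12(6 - x)/(x + 6)^3, which is positive for x < 6 and negative for x > 6. So f has a unique maximum at x = 6, and since 6 is a positive integer, the supremum over n ≥ 1 is attained at n = 6: d_6 = 12·6/(6 + 6)^2 = 12·6/144 = 1/2. Hence ||D|| = 1/2.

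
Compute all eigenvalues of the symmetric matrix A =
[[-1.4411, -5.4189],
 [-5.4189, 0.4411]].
sigma(A) ≈ {-6, 5}

A is real symmetric, so its spectrum consists of real eigenvalues. Expanding the characteristic polynomial of the displayed matrix gives
  det(λ I - A) = p(λ) = λ^2 + (1)λ + (-30).
Solving p(λ) = 0 yields eigenvalues ≈ -6, 5. (A is shown rounded to 4 decimals, so these recover the underlying integer eigenvalues to within that precision.)
Verification: the trace of A = -1 equals the sum of eigenvalues -1, and det(A) ≈ -30.0001 matches the eigenvalue product -30.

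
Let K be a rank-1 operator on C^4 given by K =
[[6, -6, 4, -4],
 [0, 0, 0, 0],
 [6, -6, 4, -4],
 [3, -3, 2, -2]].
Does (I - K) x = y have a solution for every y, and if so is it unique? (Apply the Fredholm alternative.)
(I - K) is invertible (det(I - K) = -7 ≠ 0), so for every y in C^4 the equation (I - K) x = y has a unique solution.

K has rank 1, so it is an outer product K = u v^T: every row of K is a multiple of one row vector. Reading off the entries, u = (2, 0, 2, 1) and v = (3, -3, 2, -2) (row i of K equals u_i·v^T). A rank-one matrix u v^T satisfies K u = u (v·u) and kills the (3)-dimensional subspace v^⊥, so its characteristic polynomial is lambda^3 (lambda - v·u) with v·u = tr K = 8. Hence the eigenvalues of I - K are 1 (multiplicity 3) and 1 - (8) = -7, so det(I - K) = -7. (Direct check: I - K =
[[-5, 6, -4, 4],
 [0, 1, 0, 0],
 [-6, 6, -3, 4],
 [-3, 3, -2, 3]]
has determinant -7.) The finite-dimensional Fredholm alternative says: either (I - K) is invertible, or ker(I - K) ≠ {0} and then range(I - K) = ker((I - K)^*)^⊥, with dim ker(I - K) = dim ker((I - K)^*). Since det(I - K) ≠ 0, 1 is not an eigenvalue of K and ker(I - K) = {0}, so we are in the first case: for every y there is a unique x = (I - K)^(-1) y. Explicitly, by the Sherman–Morrison formula, (I - u v^T)^(-1) = I + u v^T/(1 - v·u), i.e. (I - K)^(-1) = I + K/(-7).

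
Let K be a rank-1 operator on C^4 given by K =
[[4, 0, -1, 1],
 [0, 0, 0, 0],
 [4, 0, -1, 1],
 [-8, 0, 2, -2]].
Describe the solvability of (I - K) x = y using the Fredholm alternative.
(I - K) is singular (det(I - K) = 0, i.e. 1 ∈ sigma(K)). (I - K) x = y is solvable iff y ⊥ ker((I - K)^*) = span{(4, 0, -1, 1)}, i.e. iff 4y_1 - y_3 + y_4 = 0. When solvable, the solutions are x = y + c·(1, 0, 1, -2), c arbitrary (ker(I - K) = span{(1, 0, 1, -2)}, dimension 1).

K has rank 1, so it is an outer product K = u v^T: every row of K is a multiple of one row vector. Reading off the entries, u = (1, 0, 1, -2) and v = (4, 0, -1, 1) (row i of K equals u_i·v^T). A rank-one matrix u v^T satisfies K u = u (v·u) and kills the (3)-dimensional subspace v^⊥, so its characteristic polynomial is lambda^3 (lambda - v·u) with v·u = tr K = 1. Hence the eigenvalues of I - K are 1 (multiplicity 3) and 1 - (1) = 0, so det(I - K) = 0. (Direct check: I - K =
[[-3, 0, 1, -1],
 [0, 1, 0, 0],
 [-4, 0, 2, -1],
 [8, 0, -2, 3]]
has determinant 0.) So 1 is an eigenvalue of K and (I - K) is not invertible. The finite-dimensional Fredholm alternative says: either (I - K) is invertible, or ker(I - K) ≠ {0} and then range(I - K) = ker((I - K)^*)^⊥, with dim ker(I - K) = dim ker((I - K)^*). We are in the second case, so we need both kernels. Kernel of I - K: (I - K) u = u - u (v·u) = u - u = 0, so ker(I - K) = span{u} = span{(1, 0, 1, -2)} (it is exactly 1-dimensional because rank(I - K) = 3). Kernel of the adjoint: K is real, so (I - K)^* = I - K^T = I - v u^T, and (I - v u^T) v = v - v (u·v) = 0; hence ker((I - K)^*) = span{v} = span{(4, 0, -1, 1)}. Therefore (I - K) x = y is solvable iff <y, v> = 0, i.e. iff 4y_1 - y_3 + y_4 = 0. When this holds, K y = u (v·y) = 0, so (I - K) y = y and x = y is a particular solution; the full solution set is the line x = y + c·u = y + c·(1, 0, 1, -2), c ∈ C.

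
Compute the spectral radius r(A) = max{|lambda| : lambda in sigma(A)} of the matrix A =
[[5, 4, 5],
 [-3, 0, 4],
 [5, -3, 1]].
r(A) ≈ 8.3478

The eigenvalues of A are the roots of its characteristic polynomial. With M = A (coefficients from the trace, the sum of principal 2x2 minors, and det A):
  p(λ) = det(λ I - M) = λ^3 - 6λ^2 + 4λ - 197.
No integer candidate from the rational root theorem (±divisors of 197) is a root, so the roots are irrational. The cubic discriminant is Δ = -1132627 < 0, so there is one real root and a complex-conjugate pair. p(8) = -37 and p(9) = 82 have opposite signs, so a root lies in (8, 9); Newton's method refines it to λ ≈ 8.3478. Dividing out (λ - (8.3478)) leaves approximately λ^2 + 2.3478λ + 23.599. For λ^2 + 2.3478λ + 23.599 the discriminant is -88.8839. It is negative, so the remaining roots are the complex-conjugate pair λ ≈ -1.1739 ± 4.7139i. Their product equals the constant term, so |λ|^2 ≈ 23.599 and |λ| ≈ 4.8579.
Thus the eigenvalues (to 4 decimals) are 8.3478 (modulus 8.3478); -1.1739 ± 4.7139i (modulus 4.8579). The spectral radius is the largest modulus: r(A) ≈ 8.3478. (Cross-check: r(A) ≤ ||A||_2 ≈ 8.6171; equality holds whenever A is normal, though it can also hold for some non-normal A.)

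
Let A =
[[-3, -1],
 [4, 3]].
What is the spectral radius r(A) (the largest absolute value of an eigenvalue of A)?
r(A) = sqrt(20)/2 ≈ 2.2361

The eigenvalues of A are the roots of its characteristic polynomial. With M = A (coefficients from the trace and determinant):
  p(λ) = det(λ I - M) = λ^2 - 5.
For λ^2 - 5 the discriminant is 20. It is nonnegative but not a perfect square, so the roots are real and irrational: λ = ± sqrt(20)/2 ≈ 2.2361, -2.2361.
Thus the eigenvalues (to 4 decimals) are 2.2361 (modulus 2.2361); -2.2361 (modulus 2.2361). The spectral radius is the largest modulus: r(A) = sqrt(20)/2 ≈ 2.2361. (Cross-check: r(A) ≤ ||A||_2 ≈ 5.8541; equality holds whenever A is normal, though it can also hold for some non-normal A.)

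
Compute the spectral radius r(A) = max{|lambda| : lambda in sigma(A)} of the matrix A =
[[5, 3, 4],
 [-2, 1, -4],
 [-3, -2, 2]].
r(A) ≈ 4.1708

The eigenvalues of A are the roots of its characteristic polynomial. With M = A (coefficients from the trace, the sum of principal 2x2 minors, and det A):
  p(λ) = det(λ I - M) = λ^3 - 8λ^2 + 27λ - 46.
No integer candidate from the rational root theorem (±divisors of 46) is a root, so the roots are irrational. The cubic discriminant is Δ = -4568 < 0, so there is one real root and a complex-conjugate pair. p(4) = -2 and p(5) = 14 have opposite signs, so a root lies in (4, 5); Newton's method refines it to λ ≈ 4.1708. Dividing out (λ - (4.1708)) leaves approximately λ^2 - 3.8292λ + 11.0292. For λ^2 - 3.8292λ + 11.0292 the discriminant is -29.4536. It is negative, so the remaining roots are the complex-conjugate pair λ ≈ 1.9146 ± 2.7136i. Their product equals the constant term, so |λ|^2 ≈ 11.0292 and |λ| ≈ 3.321.
Thus the eigenvalues (to 4 decimals) are 4.1708 (modulus 4.1708); 1.9146 ± 2.7136i (modulus 3.321). The spectral radius is the largest modulus: r(A) ≈ 4.1708. (Cross-check: r(A) ≤ ||A||_2 ≈ 8.0395; equality holds whenever A is normal, though it can also hold for some non-normal A.)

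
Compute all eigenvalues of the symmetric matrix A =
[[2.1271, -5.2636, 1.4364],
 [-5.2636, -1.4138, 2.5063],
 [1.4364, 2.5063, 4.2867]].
sigma(A) ≈ {-6, 5, 6}

A is real symmetric, so its spectrum consists of real eigenvalues. Expanding the characteristic polynomial of the displayed matrix gives
  det(λ I - A) = p(λ) = λ^3 + (-5)λ^2 + (-36)λ + (180).
Solving p(λ) = 0 yields eigenvalues ≈ -6, 5, 6. (A is shown rounded to 4 decimals, so these recover the underlying integer eigenvalues to within that precision.)
Verification: the trace of A = 5 equals the sum of eigenvalues 5, and det(A) ≈ -179.9994 matches the eigenvalue product -180.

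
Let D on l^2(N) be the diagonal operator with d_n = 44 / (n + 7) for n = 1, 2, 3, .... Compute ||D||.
||D|| = 11/2 (attained at n = 1)

For D diagonal, ||D|| = sup_n |d_n| = sup_n 44/(n + 7). This is positive and strictly decreasing in n, so the supremum is attained at n = 1: d_1 = 44/(1 + 7) = 11/2. Hence ||D|| = 11/2.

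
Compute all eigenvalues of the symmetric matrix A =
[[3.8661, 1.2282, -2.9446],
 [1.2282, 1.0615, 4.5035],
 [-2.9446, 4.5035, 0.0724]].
sigma(A) ≈ {-5, 4, 6}

A is real symmetric, so its spectrum consists of real eigenvalues. Expanding the characteristic polynomial of the displayed matrix gives
  det(λ I - A) = p(λ) = λ^3 + (-5)λ^2 + (-26)λ + (120).
Solving p(λ) = 0 yields eigenvalues ≈ -5, 4, 6. (A is shown rounded to 4 decimals, so these recover the underlying integer eigenvalues to within that precision.)
Verification: the trace of A = 5 equals the sum of eigenvalues 5, and det(A) ≈ -120.0007 matches the eigenvalue product -120.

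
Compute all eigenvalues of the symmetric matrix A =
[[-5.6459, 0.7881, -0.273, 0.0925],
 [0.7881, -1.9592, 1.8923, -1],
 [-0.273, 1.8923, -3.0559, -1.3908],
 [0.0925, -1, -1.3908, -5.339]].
sigma(A) ≈ {-6, -4, 0} (-6 with multiplicity 2)

A is real symmetric, so its spectrum consists of real eigenvalues. Expanding the characteristic polynomial of the displayed matrix gives
  det(λ I - A) = p(λ) = λ^4 + (16)λ^3 + (84)λ^2 + (144)λ + (0).
Solving p(λ) = 0 yields eigenvalues ≈ -6, -6, -4, 0. (A is shown rounded to 4 decimals, so these recover the underlying integer eigenvalues to within that precision.)
Verification: the trace of A = -16 equals the sum of eigenvalues -16, and det(A) ≈ 0.0008 matches the eigenvalue product 0.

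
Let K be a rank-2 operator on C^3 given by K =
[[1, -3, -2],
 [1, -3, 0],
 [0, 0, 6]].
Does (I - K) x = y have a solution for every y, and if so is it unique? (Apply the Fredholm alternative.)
(I - K) is invertible (det(I - K) = -15 ≠ 0), so for every y in C^3 the equation (I - K) x = y has a unique solution.

K has rank 2 and factors as K = U V^T = u1 v1^T + u2 v2^T with u1 = (1, 1, 0), v1 = (1, -3, 2), u2 = (-2, -1, 3), v2 = (0, 0, 2) (multiplying out reproduces the displayed K). The nonzero eigenvalues of U V^T coincide with those of the 2 x 2 matrix G = V^T U = [[v1·u1, v1·u2], [v2·u1, v2·u2]] = [[-2, 7], [0, 6]], and by the Sylvester determinant identity det(I_3 - U V^T) = det(I_2 - V^T U) = det([[3, -7], [0, -5]]) = (3)(-5) - (-7)(0) = -15. (Direct check: I - K =
[[0, 3, 2],
 [-1, 4, 0],
 [0, 0, -5]]
has determinant -15.) The finite-dimensional Fredholm alternative says: either (I - K) is invertible, or ker(I - K) ≠ {0} and then range(I - K) = ker((I - K)^*)^⊥, with dim ker(I - K) = dim ker((I - K)^*). Since det(I - K) ≠ 0, 1 is not an eigenvalue of K and ker(I - K) = {0}, so we are in the first case: for every y there is a unique x = (I - K)^(-1) y. (Explicitly, by the Woodbury identity, (I - U V^T)^(-1) = I + U (I_2 - G)^(-1) V^T.)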